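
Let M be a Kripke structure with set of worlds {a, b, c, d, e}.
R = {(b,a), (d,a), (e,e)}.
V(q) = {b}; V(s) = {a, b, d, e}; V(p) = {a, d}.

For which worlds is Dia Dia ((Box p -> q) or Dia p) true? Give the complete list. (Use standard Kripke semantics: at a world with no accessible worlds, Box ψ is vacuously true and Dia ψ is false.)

e

Let φ = Dia Dia ((Box p -> q) or Dia p). Evaluate φ at each world:
  a (successors ∅): φ is false.
  b (successors {a}): φ is false.
  c (successors ∅): φ is false.
  d (successors {a}): φ is false.
  e (successors {e}): φ is true.
For instance, at d:
  At d: Dia Dia ((Box p -> q) or Dia p) requires Dia ((Box p -> q) or Dia p) at some successor in {a}.
    At a: Dia ((Box p -> q) or Dia p) is false.
  So Dia Dia ((Box p -> q) or Dia p) is false at d.
Satisfying worlds: {e}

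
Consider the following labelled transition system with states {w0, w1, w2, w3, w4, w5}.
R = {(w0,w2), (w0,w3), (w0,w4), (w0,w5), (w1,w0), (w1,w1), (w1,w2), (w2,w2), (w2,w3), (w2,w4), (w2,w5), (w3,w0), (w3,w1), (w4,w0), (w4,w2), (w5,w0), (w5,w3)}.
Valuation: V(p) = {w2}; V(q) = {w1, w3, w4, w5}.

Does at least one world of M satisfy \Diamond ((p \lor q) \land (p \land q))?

Let φ = \Diamond ((p \lor q) \land (p \land q)). Evaluate φ at each world:
  w0 (successors {w2, w3, w4, w5}): φ is false.
  w1 (successors {w0, w1, w2}): φ is false.
  w2 (successors {w2, w3, w4, w5}): φ is false.
  w3 (successors {w0, w1}): φ is false.
  w4 (successors {w0, w2}): φ is false.
  w5 (successors {w0, w3}): φ is false.
For instance, at w0:
  At w0: \Diamond ((p \lor q) \land (p \land q)) requires (p \lor q) \land (p \land q) at some successor in {w2, w3, w4, w5}.
    At w2: (p \lor q) \land (p \land q) is false.
    At w3: (p \lor q) \land (p \land q) is false.
    At w4: (p \lor q) \land (p \land q) is false.
    At w5: (p \lor q) \land (p \land q) is false.
  So \Diamond ((p \lor q) \land (p \land q)) is false at w0.

No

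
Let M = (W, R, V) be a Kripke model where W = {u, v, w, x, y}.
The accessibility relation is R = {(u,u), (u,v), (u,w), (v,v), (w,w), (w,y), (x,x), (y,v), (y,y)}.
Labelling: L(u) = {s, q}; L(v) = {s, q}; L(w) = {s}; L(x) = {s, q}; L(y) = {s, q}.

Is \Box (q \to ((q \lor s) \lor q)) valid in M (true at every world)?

Yes

Let φ = \Box (q \to ((q \lor s) \lor q)). Evaluate φ at each world:
  u (successors {u, v, w}): φ is true.
  v (successors {v}): φ is true.
  w (successors {w, y}): φ is true.
  x (successors {x}): φ is true.
  y (successors {v, y}): φ is true.
For instance, at w:
  At w: \Box (q \to ((q \lor s) \lor q)) requires q \to ((q \lor s) \lor q) at every successor {w, y}.
    At w: q \to ((q \lor s) \lor q) is true.
    At y: q \to ((q \lor s) \lor q) is true.
  So \Box (q \to ((q \lor s) \lor q)) is true at w.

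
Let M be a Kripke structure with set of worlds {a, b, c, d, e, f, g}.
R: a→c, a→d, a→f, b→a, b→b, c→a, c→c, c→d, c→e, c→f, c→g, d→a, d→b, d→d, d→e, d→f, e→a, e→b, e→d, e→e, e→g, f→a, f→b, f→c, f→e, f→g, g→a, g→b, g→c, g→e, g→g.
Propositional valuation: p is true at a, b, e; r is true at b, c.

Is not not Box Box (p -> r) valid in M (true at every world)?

No

Recall that Box ψ holds at a world iff ψ holds at every accessible world, and Dia ψ holds iff ψ holds at some accessible world.
Let φ = not not Box Box (p -> r). Evaluate φ at each world:
  a (successors {c, d, f}): φ is false.
  b (successors {a, b}): φ is false.
  c (successors {a, c, d, e, f, g}): φ is false.
  d (successors {a, b, d, e, f}): φ is false.
  e (successors {a, b, d, e, g}): φ is false.
  f (successors {a, b, c, e, g}): φ is false.
  g (successors {a, b, c, e, g}): φ is false.
Detail at a (counterexample):
  At a: not Box Box (p -> r) is true, so not not Box Box (p -> r) is false.
    At a: Box Box (p -> r) is false, so not Box Box (p -> r) is true.
      At a: Box Box (p -> r) requires Box (p -> r) at every successor {c, d, f}.
        Box (p -> r) fails at c, so Box Box (p -> r) is false at a.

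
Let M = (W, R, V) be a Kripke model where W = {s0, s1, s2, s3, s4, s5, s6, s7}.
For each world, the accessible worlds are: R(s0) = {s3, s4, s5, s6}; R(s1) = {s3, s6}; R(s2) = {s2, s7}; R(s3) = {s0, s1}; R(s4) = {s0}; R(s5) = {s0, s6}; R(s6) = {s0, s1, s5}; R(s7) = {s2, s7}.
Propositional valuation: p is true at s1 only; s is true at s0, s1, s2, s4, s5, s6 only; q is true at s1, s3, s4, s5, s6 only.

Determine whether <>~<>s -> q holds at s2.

Yes

At s2: <>~<>s is false, q is false, so <>~<>s -> q is true.
  At s2: <>~<>s requires ~<>s at some successor in {s2, s7}.
    At s2: ~<>s is false.
    At s7: ~<>s is false.
  So <>~<>s is false at s2.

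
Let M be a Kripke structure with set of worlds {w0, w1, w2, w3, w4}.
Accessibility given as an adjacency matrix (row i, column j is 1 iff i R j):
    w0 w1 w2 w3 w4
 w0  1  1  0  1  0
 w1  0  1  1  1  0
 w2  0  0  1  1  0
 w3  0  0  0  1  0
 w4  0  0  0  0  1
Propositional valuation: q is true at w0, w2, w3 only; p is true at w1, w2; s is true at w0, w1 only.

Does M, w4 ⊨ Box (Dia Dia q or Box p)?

At w4: Box (Dia Dia q or Box p) requires Dia Dia q or Box p at every successor {w4}.
  Dia Dia q or Box p fails at w4, so Box (Dia Dia q or Box p) is false at w4.
    At w4: Dia Dia q is false, Box p is false, so Dia Dia q or Box p is false.
      At w4: Dia Dia q requires Dia q at some successor in {w4}.
        At w4: Dia q is false.
      So Dia Dia q is false at w4.
      At w4: Box p requires p at every successor {w4}.
        p fails at w4, so Box p is false at w4.

No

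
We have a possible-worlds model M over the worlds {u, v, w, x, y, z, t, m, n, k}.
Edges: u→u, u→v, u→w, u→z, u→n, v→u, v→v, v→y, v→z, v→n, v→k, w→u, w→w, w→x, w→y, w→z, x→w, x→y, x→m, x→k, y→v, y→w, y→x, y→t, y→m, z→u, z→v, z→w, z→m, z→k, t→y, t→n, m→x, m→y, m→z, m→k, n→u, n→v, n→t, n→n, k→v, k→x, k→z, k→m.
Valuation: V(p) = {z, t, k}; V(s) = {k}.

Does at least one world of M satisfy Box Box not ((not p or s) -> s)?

Let φ = Box Box not ((not p or s) -> s). Evaluate φ at each world:
  u (successors {u, v, w, z, n}): φ is false.
  v (successors {u, v, y, z, n, k}): φ is false.
  w (successors {u, w, x, y, z}): φ is false.
  x (successors {w, y, m, k}): φ is false.
  y (successors {v, w, x, t, m}): φ is false.
  z (successors {u, v, w, m, k}): φ is false.
  t (successors {y, n}): φ is false.
  m (successors {x, y, z, k}): φ is false.
  n (successors {u, v, t, n}): φ is false.
  k (successors {v, x, z, m}): φ is false.
For instance, at z:
  At z: Box Box not ((not p or s) -> s) requires Box not ((not p or s) -> s) at every successor {u, v, w, m, k}.
    Box not ((not p or s) -> s) fails at u, so Box Box not ((not p or s) -> s) is false at z.
      At u: Box not ((not p or s) -> s) requires not ((not p or s) -> s) at every successor {u, v, w, z, n}.
        not ((not p or s) -> s) fails at z, so Box not ((not p or s) -> s) is false at u.

No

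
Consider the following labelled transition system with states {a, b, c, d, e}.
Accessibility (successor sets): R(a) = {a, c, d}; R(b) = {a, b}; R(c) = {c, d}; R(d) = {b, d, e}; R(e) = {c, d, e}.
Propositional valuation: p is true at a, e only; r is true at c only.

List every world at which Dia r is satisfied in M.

a, c, e

Let φ = Dia r. Evaluate φ at each world:
  a (successors {a, c, d}): φ is true.
  b (successors {a, b}): φ is false.
  c (successors {c, d}): φ is true.
  d (successors {b, d, e}): φ is false.
  e (successors {c, d, e}): φ is true.
For instance, at c:
  At c: Dia r requires r at some successor in {c, d}.
    r holds at c, so Dia r is true at c.
Satisfying worlds: {a, c, e}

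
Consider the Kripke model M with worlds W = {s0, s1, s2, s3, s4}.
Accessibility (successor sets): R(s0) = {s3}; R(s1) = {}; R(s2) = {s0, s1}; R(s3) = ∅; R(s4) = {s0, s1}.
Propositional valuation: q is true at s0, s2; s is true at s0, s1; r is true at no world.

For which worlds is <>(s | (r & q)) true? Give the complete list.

Let φ = <>(s | (r & q)). Evaluate φ at each world:
  s0 (successors {s3}): φ is false.
  s1 (successors ∅): φ is false.
  s2 (successors {s0, s1}): φ is true.
  s3 (successors ∅): φ is false.
  s4 (successors {s0, s1}): φ is true.
For instance, at s0:
  At s0: <>(s | (r & q)) requires s | (r & q) at some successor in {s3}.
    At s3: s | (r & q) is false.
  So <>(s | (r & q)) is false at s0.
Satisfying worlds: {s2, s4}

s2, s4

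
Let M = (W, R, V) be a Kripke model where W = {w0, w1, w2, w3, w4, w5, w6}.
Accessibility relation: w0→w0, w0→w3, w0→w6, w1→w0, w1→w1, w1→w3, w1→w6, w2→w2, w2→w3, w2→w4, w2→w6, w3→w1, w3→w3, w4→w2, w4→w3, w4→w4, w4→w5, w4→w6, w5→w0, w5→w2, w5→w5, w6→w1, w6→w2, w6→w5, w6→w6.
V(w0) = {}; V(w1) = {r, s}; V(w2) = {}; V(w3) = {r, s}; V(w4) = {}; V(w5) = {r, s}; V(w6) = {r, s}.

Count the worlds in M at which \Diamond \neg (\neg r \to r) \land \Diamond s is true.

6

Recall that \Diamond ψ holds at a world iff ψ holds at some accessible world.
Let φ = \Diamond \neg (\neg r \to r) \land \Diamond s. Evaluate φ at each world:
  w0 (successors {w0, w3, w6}): φ is true.
  w1 (successors {w0, w1, w3, w6}): φ is true.
  w2 (successors {w2, w3, w4, w6}): φ is true.
  w3 (successors {w1, w3}): φ is false.
  w4 (successors {w2, w3, w4, w5, w6}): φ is true.
  w5 (successors {w0, w2, w5}): φ is true.
  w6 (successors {w1, w2, w5, w6}): φ is true.
For instance, at w6:
  At w6: \Diamond \neg (\neg r \to r) is true, \Diamond s is true, so \Diamond \neg (\neg r \to r) \land \Diamond s is true.
    At w6: \Diamond \neg (\neg r \to r) requires \neg (\neg r \to r) at some successor in {w1, w2, w5, w6}.
      \neg (\neg r \to r) holds at w2, so \Diamond \neg (\neg r \to r) is true at w6.
    At w6: \Diamond s requires s at some successor in {w1, w2, w5, w6}.
      s holds at w1, so \Diamond s is true at w6.
Satisfying worlds: {w0, w1, w2, w4, w5, w6}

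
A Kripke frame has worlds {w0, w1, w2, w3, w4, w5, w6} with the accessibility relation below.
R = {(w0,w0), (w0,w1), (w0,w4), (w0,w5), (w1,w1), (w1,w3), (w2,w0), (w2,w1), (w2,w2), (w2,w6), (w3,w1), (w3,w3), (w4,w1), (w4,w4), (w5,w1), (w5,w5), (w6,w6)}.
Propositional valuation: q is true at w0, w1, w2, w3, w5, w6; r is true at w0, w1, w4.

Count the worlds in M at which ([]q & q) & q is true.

Let φ = ([]q & q) & q. Evaluate φ at each world:
  w0 (successors {w0, w1, w4, w5}): φ is false.
  w1 (successors {w1, w3}): φ is true.
  w2 (successors {w0, w1, w2, w6}): φ is true.
  w3 (successors {w1, w3}): φ is true.
  w4 (successors {w1, w4}): φ is false.
  w5 (successors {w1, w5}): φ is true.
  w6 (successors {w6}): φ is true.
For instance, at w0:
  At w0: []q & q is false, q is true, so ([]q & q) & q is false.
    At w0: []q is false, q is true, so []q & q is false.
      At w0: []q requires q at every successor {w0, w1, w4, w5}.
        q fails at w4, so []q is false at w0.
Satisfying worlds: {w1, w2, w3, w5, w6}

5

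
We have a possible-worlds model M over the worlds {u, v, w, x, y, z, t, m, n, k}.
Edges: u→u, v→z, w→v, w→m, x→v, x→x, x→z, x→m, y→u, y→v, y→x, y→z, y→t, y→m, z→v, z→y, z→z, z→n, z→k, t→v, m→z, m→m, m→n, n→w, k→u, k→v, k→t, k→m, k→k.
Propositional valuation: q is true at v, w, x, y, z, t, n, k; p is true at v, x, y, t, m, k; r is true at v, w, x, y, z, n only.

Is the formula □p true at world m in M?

No

Recall that □ψ holds at a world iff ψ holds at every accessible world, and ◇ψ holds iff ψ holds at some accessible world.
At m: □p requires p at every successor {z, m, n}.
  p fails at z, so □p is false at m.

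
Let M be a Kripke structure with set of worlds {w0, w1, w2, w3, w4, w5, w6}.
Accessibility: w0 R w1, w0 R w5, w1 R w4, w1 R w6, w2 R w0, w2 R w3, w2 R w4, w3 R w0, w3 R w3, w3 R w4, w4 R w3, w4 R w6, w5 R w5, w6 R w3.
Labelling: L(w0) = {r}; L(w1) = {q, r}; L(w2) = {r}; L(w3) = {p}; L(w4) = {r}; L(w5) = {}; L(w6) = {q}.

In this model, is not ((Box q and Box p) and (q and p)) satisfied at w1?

Yes

Recall that Box ψ holds at a world iff ψ holds at every accessible world, and Dia ψ holds iff ψ holds at some accessible world.
At w1: (Box q and Box p) and (q and p) is false, so not ((Box q and Box p) and (q and p)) is true.
  At w1: Box q and Box p is false, q and p is false, so (Box q and Box p) and (q and p) is false.
    At w1: Box q is false, Box p is false, so Box q and Box p is false.
      At w1: Box q requires q at every successor {w4, w6}.
        q fails at w4, so Box q is false at w1.
      At w1: Box p requires p at every successor {w4, w6}.
        p fails at w4, so Box p is false at w1.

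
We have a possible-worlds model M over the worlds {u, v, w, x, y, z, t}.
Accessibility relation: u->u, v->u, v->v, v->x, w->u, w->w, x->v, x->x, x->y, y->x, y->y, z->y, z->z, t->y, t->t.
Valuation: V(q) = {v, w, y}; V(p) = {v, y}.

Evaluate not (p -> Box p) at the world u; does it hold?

At u: p -> Box p is true, so not (p -> Box p) is false.
  At u: p is false, Box p is false, so p -> Box p is true.
    At u: Box p requires p at every successor {u}.
      p fails at u, so Box p is false at u.

No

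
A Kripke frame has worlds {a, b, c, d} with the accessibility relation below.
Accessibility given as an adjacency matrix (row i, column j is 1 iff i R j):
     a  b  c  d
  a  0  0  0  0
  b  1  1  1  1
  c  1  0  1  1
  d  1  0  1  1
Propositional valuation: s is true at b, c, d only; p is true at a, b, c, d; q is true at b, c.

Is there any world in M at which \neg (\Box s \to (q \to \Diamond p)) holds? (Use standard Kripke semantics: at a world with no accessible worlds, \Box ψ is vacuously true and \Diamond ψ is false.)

Let φ = \neg (\Box s \to (q \to \Diamond p)). Evaluate φ at each world:
  a (successors ∅): φ is false.
  b (successors {a, b, c, d}): φ is false.
  c (successors {a, c, d}): φ is false.
  d (successors {a, c, d}): φ is false.
For instance, at b:
  At b: \Box s \to (q \to \Diamond p) is true, so \neg (\Box s \to (q \to \Diamond p)) is false.
    At b: \Box s is false, q \to \Diamond p is true, so \Box s \to (q \to \Diamond p) is true.
      At b: \Box s requires s at every successor {a, b, c, d}.
        s fails at a, so \Box s is false at b.
      At b: q is true, \Diamond p is true, so q \to \Diamond p is true.

No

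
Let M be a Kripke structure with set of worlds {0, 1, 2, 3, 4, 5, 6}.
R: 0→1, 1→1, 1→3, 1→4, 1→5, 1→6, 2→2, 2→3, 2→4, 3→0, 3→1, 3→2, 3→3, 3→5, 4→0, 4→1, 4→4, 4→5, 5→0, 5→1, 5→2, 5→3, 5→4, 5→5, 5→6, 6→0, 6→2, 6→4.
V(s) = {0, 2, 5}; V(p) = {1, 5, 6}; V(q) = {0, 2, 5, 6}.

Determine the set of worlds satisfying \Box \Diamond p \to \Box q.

Recall that \Box ψ holds at a world iff ψ holds at every accessible world, and \Diamond ψ holds iff ψ holds at some accessible world.
Let φ = \Box \Diamond p \to \Box q. Evaluate φ at each world:
  0 (successors {1}): φ is false.
  1 (successors {1, 3, 4, 5, 6}): φ is true.
  2 (successors {2, 3, 4}): φ is true.
  3 (successors {0, 1, 2, 3, 5}): φ is true.
  4 (successors {0, 1, 4, 5}): φ is false.
  5 (successors {0, 1, 2, 3, 4, 5, 6}): φ is true.
  6 (successors {0, 2, 4}): φ is true.
For instance, at 1:
  At 1: \Box \Diamond p is false, \Box q is false, so \Box \Diamond p \to \Box q is true.
    At 1: \Box \Diamond p requires \Diamond p at every successor {1, 3, 4, 5, 6}.
      \Diamond p fails at 6, so \Box \Diamond p is false at 1.
    At 1: \Box q requires q at every successor {1, 3, 4, 5, 6}.
      q fails at 1, so \Box q is false at 1.
Satisfying worlds: {1, 2, 3, 5, 6}

1, 2, 3, 5, 6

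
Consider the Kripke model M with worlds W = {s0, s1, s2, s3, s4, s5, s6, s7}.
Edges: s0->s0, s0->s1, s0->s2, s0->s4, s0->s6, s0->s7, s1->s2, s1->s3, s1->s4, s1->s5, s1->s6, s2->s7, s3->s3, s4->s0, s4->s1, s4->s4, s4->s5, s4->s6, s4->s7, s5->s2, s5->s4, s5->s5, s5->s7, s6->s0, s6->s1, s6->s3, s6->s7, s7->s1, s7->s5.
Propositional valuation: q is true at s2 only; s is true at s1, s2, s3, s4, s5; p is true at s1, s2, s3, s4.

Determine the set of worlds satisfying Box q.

none

Let φ = Box q. Evaluate φ at each world:
  s0 (successors {s0, s1, s2, s4, s6, s7}): φ is false.
  s1 (successors {s2, s3, s4, s5, s6}): φ is false.
  s2 (successors {s7}): φ is false.
  s3 (successors {s3}): φ is false.
  s4 (successors {s0, s1, s4, s5, s6, s7}): φ is false.
  s5 (successors {s2, s4, s5, s7}): φ is false.
  s6 (successors {s0, s1, s3, s7}): φ is false.
  s7 (successors {s1, s5}): φ is false.
For instance, at s1:
  At s1: Box q requires q at every successor {s2, s3, s4, s5, s6}.
    q fails at s3, so Box q is false at s1.
Satisfying worlds: none.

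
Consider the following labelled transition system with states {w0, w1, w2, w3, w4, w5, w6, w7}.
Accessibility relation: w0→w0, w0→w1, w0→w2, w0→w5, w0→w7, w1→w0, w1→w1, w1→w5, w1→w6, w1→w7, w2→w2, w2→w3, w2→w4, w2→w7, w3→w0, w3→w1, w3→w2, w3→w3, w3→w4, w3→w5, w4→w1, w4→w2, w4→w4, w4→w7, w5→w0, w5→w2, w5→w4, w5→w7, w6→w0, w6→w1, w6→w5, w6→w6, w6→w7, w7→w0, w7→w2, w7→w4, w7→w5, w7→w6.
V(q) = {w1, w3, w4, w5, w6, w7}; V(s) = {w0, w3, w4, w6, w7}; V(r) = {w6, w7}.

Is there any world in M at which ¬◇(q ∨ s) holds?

No

Recall that ◇ψ holds at a world iff ψ holds at some accessible world.
Let φ = ¬◇(q ∨ s). Evaluate φ at each world:
  w0 (successors {w0, w1, w2, w5, w7}): φ is false.
  w1 (successors {w0, w1, w5, w6, w7}): φ is false.
  w2 (successors {w2, w3, w4, w7}): φ is false.
  w3 (successors {w0, w1, w2, w3, w4, w5}): φ is false.
  w4 (successors {w1, w2, w4, w7}): φ is false.
  w5 (successors {w0, w2, w4, w7}): φ is false.
  w6 (successors {w0, w1, w5, w6, w7}): φ is false.
  w7 (successors {w0, w2, w4, w5, w6}): φ is false.
For instance, at w1:
  At w1: ◇(q ∨ s) is true, so ¬◇(q ∨ s) is false.
    At w1: ◇(q ∨ s) requires q ∨ s at some successor in {w0, w1, w5, w6, w7}.
      q ∨ s holds at w0, so ◇(q ∨ s) is true at w1.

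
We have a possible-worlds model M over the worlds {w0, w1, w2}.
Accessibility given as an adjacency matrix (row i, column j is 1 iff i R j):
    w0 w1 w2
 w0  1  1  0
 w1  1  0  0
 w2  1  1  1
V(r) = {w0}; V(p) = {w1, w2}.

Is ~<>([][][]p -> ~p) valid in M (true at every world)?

Let φ = ~<>([][][]p -> ~p). Evaluate φ at each world:
  w0 (successors {w0, w1}): φ is false.
  w1 (successors {w0}): φ is false.
  w2 (successors {w0, w1, w2}): φ is false.
Detail at w0 (counterexample):
  At w0: <>([][][]p -> ~p) is true, so ~<>([][][]p -> ~p) is false.
    At w0: <>([][][]p -> ~p) requires [][][]p -> ~p at some successor in {w0, w1}.
      [][][]p -> ~p holds at w0, so <>([][][]p -> ~p) is true at w0.

No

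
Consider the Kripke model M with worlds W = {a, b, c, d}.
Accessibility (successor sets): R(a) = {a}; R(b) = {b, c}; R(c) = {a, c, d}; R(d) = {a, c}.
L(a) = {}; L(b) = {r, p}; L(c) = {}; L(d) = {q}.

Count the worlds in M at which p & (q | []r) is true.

Let φ = p & (q | []r). Evaluate φ at each world:
  a (successors {a}): φ is false.
  b (successors {b, c}): φ is false.
  c (successors {a, c, d}): φ is false.
  d (successors {a, c}): φ is false.
For instance, at a:
  At a: p is false, q | []r is false, so p & (q | []r) is false.
    At a: q is false, []r is false, so q | []r is false.
      At a: []r requires r at every successor {a}.
        r fails at a, so []r is false at a.
Satisfying worlds: none.

0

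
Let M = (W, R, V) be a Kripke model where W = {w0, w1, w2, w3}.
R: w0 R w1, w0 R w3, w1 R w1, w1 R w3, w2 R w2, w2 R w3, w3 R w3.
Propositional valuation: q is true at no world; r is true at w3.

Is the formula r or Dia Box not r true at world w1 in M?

No

At w1: r is false, Dia Box not r is false, so r or Dia Box not r is false.
  At w1: Dia Box not r requires Box not r at some successor in {w1, w3}.
    At w1: Box not r is false.
    At w3: Box not r is false.
  So Dia Box not r is false at w1.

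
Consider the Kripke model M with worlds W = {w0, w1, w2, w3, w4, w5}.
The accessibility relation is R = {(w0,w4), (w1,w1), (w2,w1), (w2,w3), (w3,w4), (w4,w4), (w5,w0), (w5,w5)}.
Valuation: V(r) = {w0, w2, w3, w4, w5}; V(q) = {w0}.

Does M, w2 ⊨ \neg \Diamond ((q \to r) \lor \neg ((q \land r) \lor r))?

No

At w2: \Diamond ((q \to r) \lor \neg ((q \land r) \lor r)) is true, so \neg \Diamond ((q \to r) \lor \neg ((q \land r) \lor r)) is false.
  At w2: \Diamond ((q \to r) \lor \neg ((q \land r) \lor r)) requires (q \to r) \lor \neg ((q \land r) \lor r) at some successor in {w1, w3}.
    (q \to r) \lor \neg ((q \land r) \lor r) holds at w1, so \Diamond ((q \to r) \lor \neg ((q \land r) \lor r)) is true at w2.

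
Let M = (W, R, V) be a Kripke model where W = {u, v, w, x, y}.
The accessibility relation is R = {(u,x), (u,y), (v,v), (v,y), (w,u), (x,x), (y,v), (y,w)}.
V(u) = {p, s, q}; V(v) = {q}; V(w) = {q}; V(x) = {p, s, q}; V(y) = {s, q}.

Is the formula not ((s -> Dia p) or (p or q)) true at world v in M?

At v: (s -> Dia p) or (p or q) is true, so not ((s -> Dia p) or (p or q)) is false.
  At v: s -> Dia p is true, p or q is true, so (s -> Dia p) or (p or q) is true.
    At v: s is false, Dia p is false, so s -> Dia p is true.
      At v: Dia p requires p at some successor in {v, y}.
        At v: p is false.
        At y: p is false.
      So Dia p is false at v.

No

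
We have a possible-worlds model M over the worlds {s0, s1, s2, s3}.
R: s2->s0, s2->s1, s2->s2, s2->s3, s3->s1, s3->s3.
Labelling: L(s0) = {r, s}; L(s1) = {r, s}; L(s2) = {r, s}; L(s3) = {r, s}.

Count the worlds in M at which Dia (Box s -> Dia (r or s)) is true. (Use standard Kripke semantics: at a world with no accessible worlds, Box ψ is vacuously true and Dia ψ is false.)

Let φ = Dia (Box s -> Dia (r or s)). Evaluate φ at each world:
  s0 (successors ∅): φ is false.
  s1 (successors ∅): φ is false.
  s2 (successors {s0, s1, s2, s3}): φ is true.
  s3 (successors {s1, s3}): φ is true.
For instance, at s2:
  At s2: Dia (Box s -> Dia (r or s)) requires Box s -> Dia (r or s) at some successor in {s0, s1, s2, s3}.
    Box s -> Dia (r or s) holds at s2, so Dia (Box s -> Dia (r or s)) is true at s2.
      At s2: Box s is true, Dia (r or s) is true, so Box s -> Dia (r or s) is true.
Satisfying worlds: {s2, s3}

2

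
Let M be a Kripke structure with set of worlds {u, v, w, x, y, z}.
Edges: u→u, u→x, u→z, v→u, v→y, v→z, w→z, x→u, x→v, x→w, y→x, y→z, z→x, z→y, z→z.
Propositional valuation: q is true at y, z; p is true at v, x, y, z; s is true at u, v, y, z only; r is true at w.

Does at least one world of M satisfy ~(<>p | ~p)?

No

Recall that <>ψ holds at a world iff ψ holds at some accessible world.
Let φ = ~(<>p | ~p). Evaluate φ at each world:
  u (successors {u, x, z}): φ is false.
  v (successors {u, y, z}): φ is false.
  w (successors {z}): φ is false.
  x (successors {u, v, w}): φ is false.
  y (successors {x, z}): φ is false.
  z (successors {x, y, z}): φ is false.
For instance, at w:
  At w: <>p | ~p is true, so ~(<>p | ~p) is false.
    At w: <>p is true, ~p is true, so <>p | ~p is true.
      At w: <>p requires p at some successor in {z}.
        p holds at z, so <>p is true at w.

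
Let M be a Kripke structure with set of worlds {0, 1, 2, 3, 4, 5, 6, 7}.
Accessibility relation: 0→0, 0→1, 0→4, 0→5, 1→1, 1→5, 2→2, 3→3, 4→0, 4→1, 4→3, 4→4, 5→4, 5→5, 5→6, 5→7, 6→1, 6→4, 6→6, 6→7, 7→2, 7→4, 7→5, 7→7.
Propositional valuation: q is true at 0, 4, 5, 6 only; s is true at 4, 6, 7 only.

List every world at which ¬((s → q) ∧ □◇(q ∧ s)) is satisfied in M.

0, 1, 2, 3, 4, 6, 7

Let φ = ¬((s → q) ∧ □◇(q ∧ s)). Evaluate φ at each world:
  0 (successors {0, 1, 4, 5}): φ is true.
  1 (successors {1, 5}): φ is true.
  2 (successors {2}): φ is true.
  3 (successors {3}): φ is true.
  4 (successors {0, 1, 3, 4}): φ is true.
  5 (successors {4, 5, 6, 7}): φ is false.
  6 (successors {1, 4, 6, 7}): φ is true.
  7 (successors {2, 4, 5, 7}): φ is true.
For instance, at 6:
  At 6: (s → q) ∧ □◇(q ∧ s) is false, so ¬((s → q) ∧ □◇(q ∧ s)) is true.
    At 6: s → q is true, □◇(q ∧ s) is false, so (s → q) ∧ □◇(q ∧ s) is false.
      At 6: □◇(q ∧ s) requires ◇(q ∧ s) at every successor {1, 4, 6, 7}.
        ◇(q ∧ s) fails at 1, so □◇(q ∧ s) is false at 6.
Satisfying worlds: {0, 1, 2, 3, 4, 6, 7}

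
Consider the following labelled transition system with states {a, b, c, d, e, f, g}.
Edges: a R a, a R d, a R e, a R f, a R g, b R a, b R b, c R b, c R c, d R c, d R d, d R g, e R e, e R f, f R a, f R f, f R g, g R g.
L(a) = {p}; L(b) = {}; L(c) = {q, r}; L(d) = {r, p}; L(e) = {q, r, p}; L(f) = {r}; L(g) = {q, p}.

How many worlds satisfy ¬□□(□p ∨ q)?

6

Let φ = ¬□□(□p ∨ q). Evaluate φ at each world:
  a (successors {a, d, e, f, g}): φ is true.
  b (successors {a, b}): φ is true.
  c (successors {b, c}): φ is true.
  d (successors {c, d, g}): φ is true.
  e (successors {e, f}): φ is true.
  f (successors {a, f, g}): φ is true.
  g (successors {g}): φ is false.
For instance, at f:
  At f: □□(□p ∨ q) is false, so ¬□□(□p ∨ q) is true.
    At f: □□(□p ∨ q) requires □(□p ∨ q) at every successor {a, f, g}.
      □(□p ∨ q) fails at a, so □□(□p ∨ q) is false at f.
Satisfying worlds: {a, b, c, d, e, f}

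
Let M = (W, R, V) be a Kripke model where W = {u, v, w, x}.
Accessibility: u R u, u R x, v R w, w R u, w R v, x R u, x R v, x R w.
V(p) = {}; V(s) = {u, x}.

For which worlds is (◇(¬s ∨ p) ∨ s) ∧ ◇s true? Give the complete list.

Let φ = (◇(¬s ∨ p) ∨ s) ∧ ◇s. Evaluate φ at each world:
  u (successors {u, x}): φ is true.
  v (successors {w}): φ is false.
  w (successors {u, v}): φ is true.
  x (successors {u, v, w}): φ is true.
For instance, at w:
  At w: ◇(¬s ∨ p) ∨ s is true, ◇s is true, so (◇(¬s ∨ p) ∨ s) ∧ ◇s is true.
    At w: ◇(¬s ∨ p) is true, s is false, so ◇(¬s ∨ p) ∨ s is true.
      At w: ◇(¬s ∨ p) requires ¬s ∨ p at some successor in {u, v}.
        ¬s ∨ p holds at v, so ◇(¬s ∨ p) is true at w.
    At w: ◇s requires s at some successor in {u, v}.
      s holds at u, so ◇s is true at w.
Satisfying worlds: {u, w, x}

u, w, x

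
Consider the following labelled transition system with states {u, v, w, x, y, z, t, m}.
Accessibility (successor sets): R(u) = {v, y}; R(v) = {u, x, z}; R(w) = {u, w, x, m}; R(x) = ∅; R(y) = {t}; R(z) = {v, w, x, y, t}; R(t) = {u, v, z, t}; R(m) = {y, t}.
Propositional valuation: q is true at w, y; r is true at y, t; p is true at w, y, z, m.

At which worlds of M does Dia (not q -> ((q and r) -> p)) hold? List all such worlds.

Recall that Dia ψ holds at a world iff ψ holds at some accessible world.
Let φ = Dia (not q -> ((q and r) -> p)). Evaluate φ at each world:
  u (successors {v, y}): φ is true.
  v (successors {u, x, z}): φ is true.
  w (successors {u, w, x, m}): φ is true.
  x (successors ∅): φ is false.
  y (successors {t}): φ is true.
  z (successors {v, w, x, y, t}): φ is true.
  t (successors {u, v, z, t}): φ is true.
  m (successors {y, t}): φ is true.
For instance, at u:
  At u: Dia (not q -> ((q and r) -> p)) requires not q -> ((q and r) -> p) at some successor in {v, y}.
    not q -> ((q and r) -> p) holds at v, so Dia (not q -> ((q and r) -> p)) is true at u.
Satisfying worlds: {u, v, w, y, z, t, m}

u, v, w, y, z, t, m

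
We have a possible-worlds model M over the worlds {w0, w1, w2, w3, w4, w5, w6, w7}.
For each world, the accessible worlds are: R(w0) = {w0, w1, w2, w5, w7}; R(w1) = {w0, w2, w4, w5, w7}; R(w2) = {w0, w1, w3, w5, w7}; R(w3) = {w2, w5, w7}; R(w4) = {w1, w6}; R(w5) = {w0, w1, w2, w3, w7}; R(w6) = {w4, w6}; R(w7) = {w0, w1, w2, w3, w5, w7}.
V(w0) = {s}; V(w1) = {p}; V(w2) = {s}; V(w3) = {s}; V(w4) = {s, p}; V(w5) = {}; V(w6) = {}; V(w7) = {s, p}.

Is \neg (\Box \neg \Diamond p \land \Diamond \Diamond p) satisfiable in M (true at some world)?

Let φ = \neg (\Box \neg \Diamond p \land \Diamond \Diamond p). Evaluate φ at each world:
  w0 (successors {w0, w1, w2, w5, w7}): φ is true.
  w1 (successors {w0, w2, w4, w5, w7}): φ is true.
  w2 (successors {w0, w1, w3, w5, w7}): φ is true.
  w3 (successors {w2, w5, w7}): φ is true.
  w4 (successors {w1, w6}): φ is true.
  w5 (successors {w0, w1, w2, w3, w7}): φ is true.
  w6 (successors {w4, w6}): φ is true.
  w7 (successors {w0, w1, w2, w3, w5, w7}): φ is true.
Detail at w0 (witness):
  At w0: \Box \neg \Diamond p \land \Diamond \Diamond p is false, so \neg (\Box \neg \Diamond p \land \Diamond \Diamond p) is true.
    At w0: \Box \neg \Diamond p is false, \Diamond \Diamond p is true, so \Box \neg \Diamond p \land \Diamond \Diamond p is false.
      At w0: \Box \neg \Diamond p requires \neg \Diamond p at every successor {w0, w1, w2, w5, w7}.
        \neg \Diamond p fails at w0, so \Box \neg \Diamond p is false at w0.
      At w0: \Diamond \Diamond p requires \Diamond p at some successor in {w0, w1, w2, w5, w7}.
        \Diamond p holds at w0, so \Diamond \Diamond p is true at w0.

Yes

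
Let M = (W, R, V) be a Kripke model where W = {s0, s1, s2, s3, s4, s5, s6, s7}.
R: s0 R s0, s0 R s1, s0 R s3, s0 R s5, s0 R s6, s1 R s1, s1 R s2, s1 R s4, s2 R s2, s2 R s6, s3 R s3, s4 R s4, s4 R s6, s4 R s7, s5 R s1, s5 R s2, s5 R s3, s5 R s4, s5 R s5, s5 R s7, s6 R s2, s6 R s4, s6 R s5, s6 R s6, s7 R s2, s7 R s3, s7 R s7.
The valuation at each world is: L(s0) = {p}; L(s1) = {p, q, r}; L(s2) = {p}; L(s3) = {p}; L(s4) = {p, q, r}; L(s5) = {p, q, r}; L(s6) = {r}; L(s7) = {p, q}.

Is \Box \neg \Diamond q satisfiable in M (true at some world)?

Yes

Let φ = \Box \neg \Diamond q. Evaluate φ at each world:
  s0 (successors {s0, s1, s3, s5, s6}): φ is false.
  s1 (successors {s1, s2, s4}): φ is false.
  s2 (successors {s2, s6}): φ is false.
  s3 (successors {s3}): φ is true.
  s4 (successors {s4, s6, s7}): φ is false.
  s5 (successors {s1, s2, s3, s4, s5, s7}): φ is false.
  s6 (successors {s2, s4, s5, s6}): φ is false.
  s7 (successors {s2, s3, s7}): φ is false.
Detail at s3 (witness):
  At s3: \Box \neg \Diamond q requires \neg \Diamond q at every successor {s3}.
      At s3: \Diamond q is false, so \neg \Diamond q is true.
  So \Box \neg \Diamond q is true at s3.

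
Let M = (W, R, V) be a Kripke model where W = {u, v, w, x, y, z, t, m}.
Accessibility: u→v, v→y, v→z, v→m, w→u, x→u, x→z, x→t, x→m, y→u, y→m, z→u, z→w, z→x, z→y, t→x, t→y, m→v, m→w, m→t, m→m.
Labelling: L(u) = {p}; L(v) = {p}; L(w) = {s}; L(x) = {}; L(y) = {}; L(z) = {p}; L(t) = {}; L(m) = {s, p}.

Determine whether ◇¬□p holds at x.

At x: ◇¬□p requires ¬□p at some successor in {u, z, t, m}.
  ¬□p holds at z, so ◇¬□p is true at x.
    At z: □p is false, so ¬□p is true.
      At z: □p requires p at every successor {u, w, x, y}.
        p fails at w, so □p is false at z.

Yes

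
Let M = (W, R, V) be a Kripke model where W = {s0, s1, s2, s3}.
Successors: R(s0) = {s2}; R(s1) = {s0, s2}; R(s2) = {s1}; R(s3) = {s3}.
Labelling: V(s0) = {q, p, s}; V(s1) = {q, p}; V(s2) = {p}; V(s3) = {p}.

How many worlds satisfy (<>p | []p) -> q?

2

Let φ = (<>p | []p) -> q. Evaluate φ at each world:
  s0 (successors {s2}): φ is true.
  s1 (successors {s0, s2}): φ is true.
  s2 (successors {s1}): φ is false.
  s3 (successors {s3}): φ is false.
For instance, at s2:
  At s2: <>p | []p is true, q is false, so (<>p | []p) -> q is false.
    At s2: <>p is true, []p is true, so <>p | []p is true.
      At s2: <>p requires p at some successor in {s1}.
        p holds at s1, so <>p is true at s2.
      At s2: []p requires p at every successor {s1}.
        At s1: p is true.
      So []p is true at s2.
Satisfying worlds: {s0, s1}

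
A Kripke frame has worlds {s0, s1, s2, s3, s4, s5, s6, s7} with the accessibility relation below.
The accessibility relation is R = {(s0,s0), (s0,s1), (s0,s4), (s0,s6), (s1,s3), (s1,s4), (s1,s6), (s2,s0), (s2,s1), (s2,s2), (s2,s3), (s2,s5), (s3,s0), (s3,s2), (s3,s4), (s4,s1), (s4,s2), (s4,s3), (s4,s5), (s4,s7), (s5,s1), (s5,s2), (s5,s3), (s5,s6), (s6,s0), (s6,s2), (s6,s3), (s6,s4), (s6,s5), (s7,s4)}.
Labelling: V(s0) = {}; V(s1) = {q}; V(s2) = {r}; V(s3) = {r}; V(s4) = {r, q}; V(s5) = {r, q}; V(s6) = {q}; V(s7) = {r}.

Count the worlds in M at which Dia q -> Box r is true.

Let φ = Dia q -> Box r. Evaluate φ at each world:
  s0 (successors {s0, s1, s4, s6}): φ is false.
  s1 (successors {s3, s4, s6}): φ is false.
  s2 (successors {s0, s1, s2, s3, s5}): φ is false.
  s3 (successors {s0, s2, s4}): φ is false.
  s4 (successors {s1, s2, s3, s5, s7}): φ is false.
  s5 (successors {s1, s2, s3, s6}): φ is false.
  s6 (successors {s0, s2, s3, s4, s5}): φ is false.
  s7 (successors {s4}): φ is true.
For instance, at s1:
  At s1: Dia q is true, Box r is false, so Dia q -> Box r is false.
    At s1: Dia q requires q at some successor in {s3, s4, s6}.
      q holds at s4, so Dia q is true at s1.
    At s1: Box r requires r at every successor {s3, s4, s6}.
      r fails at s6, so Box r is false at s1.
Satisfying worlds: {s7}

1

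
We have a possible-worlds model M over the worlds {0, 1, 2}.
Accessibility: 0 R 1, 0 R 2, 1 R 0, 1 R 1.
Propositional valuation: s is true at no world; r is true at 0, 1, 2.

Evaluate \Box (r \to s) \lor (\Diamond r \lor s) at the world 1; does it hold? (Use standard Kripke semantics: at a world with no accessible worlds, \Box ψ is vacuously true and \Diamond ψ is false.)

At 1: \Box (r \to s) is false, \Diamond r \lor s is true, so \Box (r \to s) \lor (\Diamond r \lor s) is true.
  At 1: \Box (r \to s) requires r \to s at every successor {0, 1}.
    r \to s fails at 0, so \Box (r \to s) is false at 1.
  At 1: \Diamond r is true, s is false, so \Diamond r \lor s is true.
    At 1: \Diamond r requires r at some successor in {0, 1}.
      r holds at 0, so \Diamond r is true at 1.

Yes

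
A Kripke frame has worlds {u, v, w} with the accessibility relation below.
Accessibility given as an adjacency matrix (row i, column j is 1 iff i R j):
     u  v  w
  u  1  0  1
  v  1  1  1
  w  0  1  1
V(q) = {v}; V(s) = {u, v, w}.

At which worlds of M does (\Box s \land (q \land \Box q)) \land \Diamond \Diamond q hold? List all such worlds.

Recall that \Box ψ holds at a world iff ψ holds at every accessible world, and \Diamond ψ holds iff ψ holds at some accessible world.
Let φ = (\Box s \land (q \land \Box q)) \land \Diamond \Diamond q. Evaluate φ at each world:
  u (successors {u, w}): φ is false.
  v (successors {u, v, w}): φ is false.
  w (successors {v, w}): φ is false.
For instance, at w:
  At w: \Box s \land (q \land \Box q) is false, \Diamond \Diamond q is true, so (\Box s \land (q \land \Box q)) \land \Diamond \Diamond q is false.
    At w: \Box s is true, q \land \Box q is false, so \Box s \land (q \land \Box q) is false.
      At w: \Box s requires s at every successor {v, w}.
        At v: s is true.
        At w: s is true.
      So \Box s is true at w.
      At w: q is false, \Box q is false, so q \land \Box q is false.
    At w: \Diamond \Diamond q requires \Diamond q at some successor in {v, w}.
      \Diamond q holds at v, so \Diamond \Diamond q is true at w.
Satisfying worlds: none.

none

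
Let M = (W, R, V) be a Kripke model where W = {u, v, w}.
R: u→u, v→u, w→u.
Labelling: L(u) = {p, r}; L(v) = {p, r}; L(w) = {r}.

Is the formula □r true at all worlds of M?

Yes

Let φ = □r. Evaluate φ at each world:
  u (successors {u}): φ is true.
  v (successors {u}): φ is true.
  w (successors {u}): φ is true.
For instance, at v:
  At v: □r requires r at every successor {u}.
    At u: r is true.
  So □r is true at v.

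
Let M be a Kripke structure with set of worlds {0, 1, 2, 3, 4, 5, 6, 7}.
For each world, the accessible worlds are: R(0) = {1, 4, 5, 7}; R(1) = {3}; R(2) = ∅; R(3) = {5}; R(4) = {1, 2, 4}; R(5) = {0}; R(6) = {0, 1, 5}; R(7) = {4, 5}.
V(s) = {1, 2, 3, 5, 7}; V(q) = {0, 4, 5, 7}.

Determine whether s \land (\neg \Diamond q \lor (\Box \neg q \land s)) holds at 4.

No

Recall that \Box ψ holds at a world iff ψ holds at every accessible world, and \Diamond ψ holds iff ψ holds at some accessible world.
At 4: s is false, \neg \Diamond q \lor (\Box \neg q \land s) is false, so s \land (\neg \Diamond q \lor (\Box \neg q \land s)) is false.
  At 4: \neg \Diamond q is false, \Box \neg q \land s is false, so \neg \Diamond q \lor (\Box \neg q \land s) is false.
    At 4: \Diamond q is true, so \neg \Diamond q is false.
      At 4: \Diamond q requires q at some successor in {1, 2, 4}.
        q holds at 4, so \Diamond q is true at 4.
    At 4: \Box \neg q is false, s is false, so \Box \neg q \land s is false.
      At 4: \Box \neg q requires \neg q at every successor {1, 2, 4}.
        \neg q fails at 4, so \Box \neg q is false at 4.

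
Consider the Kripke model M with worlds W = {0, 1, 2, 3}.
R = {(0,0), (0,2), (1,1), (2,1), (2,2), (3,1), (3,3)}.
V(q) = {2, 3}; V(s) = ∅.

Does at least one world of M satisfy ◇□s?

Let φ = ◇□s. Evaluate φ at each world:
  0 (successors {0, 2}): φ is false.
  1 (successors {1}): φ is false.
  2 (successors {1, 2}): φ is false.
  3 (successors {1, 3}): φ is false.
For instance, at 1:
  At 1: ◇□s requires □s at some successor in {1}.
    At 1: □s is false.
  So ◇□s is false at 1.

No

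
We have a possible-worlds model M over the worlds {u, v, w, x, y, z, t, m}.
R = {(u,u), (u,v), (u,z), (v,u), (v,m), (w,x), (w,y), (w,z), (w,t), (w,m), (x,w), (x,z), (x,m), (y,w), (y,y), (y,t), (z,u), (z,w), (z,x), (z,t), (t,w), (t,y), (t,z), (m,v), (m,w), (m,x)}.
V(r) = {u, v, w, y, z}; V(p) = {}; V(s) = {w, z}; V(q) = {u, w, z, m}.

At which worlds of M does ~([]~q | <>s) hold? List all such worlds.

v

Let φ = ~([]~q | <>s). Evaluate φ at each world:
  u (successors {u, v, z}): φ is false.
  v (successors {u, m}): φ is true.
  w (successors {x, y, z, t, m}): φ is false.
  x (successors {w, z, m}): φ is false.
  y (successors {w, y, t}): φ is false.
  z (successors {u, w, x, t}): φ is false.
  t (successors {w, y, z}): φ is false.
  m (successors {v, w, x}): φ is false.
For instance, at v:
  At v: []~q | <>s is false, so ~([]~q | <>s) is true.
    At v: []~q is false, <>s is false, so []~q | <>s is false.
      At v: []~q requires ~q at every successor {u, m}.
        ~q fails at u, so []~q is false at v.
      At v: <>s requires s at some successor in {u, m}.
        At u: s is false.
        At m: s is false.
      So <>s is false at v.
Satisfying worlds: {v}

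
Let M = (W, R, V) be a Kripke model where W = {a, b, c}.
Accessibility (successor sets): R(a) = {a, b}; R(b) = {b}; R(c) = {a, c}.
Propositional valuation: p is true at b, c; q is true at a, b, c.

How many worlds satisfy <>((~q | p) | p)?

3

Let φ = <>((~q | p) | p). Evaluate φ at each world:
  a (successors {a, b}): φ is true.
  b (successors {b}): φ is true.
  c (successors {a, c}): φ is true.
For instance, at c:
  At c: <>((~q | p) | p) requires (~q | p) | p at some successor in {a, c}.
    (~q | p) | p holds at c, so <>((~q | p) | p) is true at c.
Satisfying worlds: {a, b, c}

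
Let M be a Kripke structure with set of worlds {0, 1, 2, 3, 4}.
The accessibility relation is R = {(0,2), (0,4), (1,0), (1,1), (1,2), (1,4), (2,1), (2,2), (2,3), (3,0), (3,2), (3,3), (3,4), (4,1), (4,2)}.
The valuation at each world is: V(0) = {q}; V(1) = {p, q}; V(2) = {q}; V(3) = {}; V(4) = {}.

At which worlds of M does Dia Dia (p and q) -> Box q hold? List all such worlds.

4

Let φ = Dia Dia (p and q) -> Box q. Evaluate φ at each world:
  0 (successors {2, 4}): φ is false.
  1 (successors {0, 1, 2, 4}): φ is false.
  2 (successors {1, 2, 3}): φ is false.
  3 (successors {0, 2, 3, 4}): φ is false.
  4 (successors {1, 2}): φ is true.
For instance, at 1:
  At 1: Dia Dia (p and q) is true, Box q is false, so Dia Dia (p and q) -> Box q is false.
    At 1: Dia Dia (p and q) requires Dia (p and q) at some successor in {0, 1, 2, 4}.
      Dia (p and q) holds at 1, so Dia Dia (p and q) is true at 1.
    At 1: Box q requires q at every successor {0, 1, 2, 4}.
      q fails at 4, so Box q is false at 1.
Satisfying worlds: {4}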